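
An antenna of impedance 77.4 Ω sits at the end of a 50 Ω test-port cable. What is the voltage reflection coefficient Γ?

Γ = 0.215

Γ = (Z_L − Z_0)/(Z_L + Z_0) = (77.4 − 50)/(77.4 + 50) = 27.4/127.4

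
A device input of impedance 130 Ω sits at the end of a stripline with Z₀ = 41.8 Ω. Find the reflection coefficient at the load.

Γ = 0.513

Γ = (Z_L − Z_0)/(Z_L + Z_0) = (130 − 41.8)/(130 + 41.8) = 88.2/171.8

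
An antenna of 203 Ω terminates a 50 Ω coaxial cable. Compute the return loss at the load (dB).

RL ≈ 4.37 dB

Γ = (203 − 50)/(203 + 50) = 0.605
RL = −20·log₁₀|Γ| = −20·log₁₀(0.605)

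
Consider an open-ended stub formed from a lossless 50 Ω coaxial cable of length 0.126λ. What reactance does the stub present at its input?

βl = 2π × 0.126 = 45.4°
tan(βl) = 1.01
For an open-ended stub, Z_in = −jZ_0·cot(βl) = −jZ_0/tan(βl)

X_in ≈ -49.4 Ω (capacitive)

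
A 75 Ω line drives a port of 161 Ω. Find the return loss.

RL ≈ 8.77 dB

Γ = (161 − 75)/(161 + 75) = 0.364
RL = −20·log₁₀|Γ| = −20·log₁₀(0.364)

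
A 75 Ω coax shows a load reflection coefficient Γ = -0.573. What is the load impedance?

Z_L = Z_0·(1 + Γ)/(1 − Γ) = 75·(0.427)/(1.57)

Z_L ≈ 20.4 Ω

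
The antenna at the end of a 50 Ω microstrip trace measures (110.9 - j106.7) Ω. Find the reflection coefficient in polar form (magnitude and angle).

Γ ≈ 0.636 ∠ -26.7°

Γ = (Z_L − Z_0)/(Z_L + Z_0) = (60.9 − j106.7)/(160.9 − j106.7)
|Γ| = 123/193 = 0.636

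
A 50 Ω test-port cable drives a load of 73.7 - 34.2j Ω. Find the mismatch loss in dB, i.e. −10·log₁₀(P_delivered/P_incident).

mismatch loss ≈ 0.482 dB

Γ = (23.7 − j34.2)/(123.7 − j34.2), |Γ| = 0.324
|Γ|² = 0.105, so P_del/P_inc = 1 − |Γ|² = 0.895
ML = −10·log₁₀(1 − |Γ|²)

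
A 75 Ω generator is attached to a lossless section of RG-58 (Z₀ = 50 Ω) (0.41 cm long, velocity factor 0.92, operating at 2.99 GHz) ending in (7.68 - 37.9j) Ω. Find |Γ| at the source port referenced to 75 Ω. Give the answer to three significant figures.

λ = v/f = 0.92·c / 2.99 GHz = 0.0923 m
βl = 2π·l/λ = 2π × 0.0444 = 16°
tan(βl) = 0.287
Z_in = Z_0·(Z_L + jZ_0·tanβl)/(Z_0 + jZ_L·tanβl) = 5.6 − j19.6 Ω
Γ_s = (Z_in − Z_s)/(Z_in + Z_s) = (-69.4 − j19.6)/(80.6 − j19.6), |Γ_s| = 0.869

|Γ| ≈ 0.869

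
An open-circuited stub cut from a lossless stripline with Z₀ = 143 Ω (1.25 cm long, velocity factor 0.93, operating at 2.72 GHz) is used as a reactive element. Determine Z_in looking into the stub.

λ = v/f = 0.93·c / 2.72 GHz = 0.103 m
βl = 2π·l/λ = 2π × 0.122 = 43.9°
tan(βl) = 0.961
For an open-circuited stub, Z_in = −jZ_0·cot(βl) = −jZ_0/tan(βl)

Z_in ≈ −j149 Ω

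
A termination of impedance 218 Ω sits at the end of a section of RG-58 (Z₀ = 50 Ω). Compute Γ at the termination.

Γ = 0.627

Γ = (Z_L − Z_0)/(Z_L + Z_0) = (218 − 50)/(218 + 50) = 168/268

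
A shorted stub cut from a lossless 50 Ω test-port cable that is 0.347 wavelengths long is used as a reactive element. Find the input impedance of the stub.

Z_in ≈ −j71.6 Ω

βl = 2π × 0.347 = 125°
tan(βl) = -1.43
For a shorted stub, Z_in = jZ_0·tan(βl)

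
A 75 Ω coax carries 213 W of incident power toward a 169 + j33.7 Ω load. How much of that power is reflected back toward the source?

|Γ| = |(94 + j33.7)/(244 + j33.7)| = 0.405
|Γ|² = 0.164
P_refl = |Γ|²·P_inc = 35 W, P_del = (1 − |Γ|²)·P_inc = 178 W

P_reflected ≈ 35 W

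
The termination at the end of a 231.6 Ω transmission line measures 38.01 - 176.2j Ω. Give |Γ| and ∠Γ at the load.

Γ = (Z_L − Z_0)/(Z_L + Z_0) = (-193.6 − j176.2)/(269.6 − j176.2)
|Γ| = 262/322 = 0.813

Γ ≈ 0.813 ∠ -105°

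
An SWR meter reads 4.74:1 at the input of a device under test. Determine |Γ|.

|Γ| ≈ 0.652

|Γ| = (S − 1)/(S + 1) = (4.74 − 1)/(4.74 + 1) = 3.74/5.74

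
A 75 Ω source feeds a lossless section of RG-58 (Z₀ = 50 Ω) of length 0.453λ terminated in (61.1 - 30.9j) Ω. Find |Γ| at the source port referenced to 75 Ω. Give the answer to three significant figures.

|Γ| ≈ 0.128

βl = 2π × 0.453 = 163°
tan(βl) = -0.304
Z_in = Z_0·(Z_L + jZ_0·tanβl)/(Z_0 + jZ_L·tanβl) = 83.7 − j18.5 Ω
Γ_s = (Z_in − Z_s)/(Z_in + Z_s) = (8.7 − j18.5)/(159 − j18.5), |Γ_s| = 0.128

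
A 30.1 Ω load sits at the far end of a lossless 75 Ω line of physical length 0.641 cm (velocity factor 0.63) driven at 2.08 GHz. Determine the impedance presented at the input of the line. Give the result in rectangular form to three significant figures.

λ = v/f = 0.63·c / 2.08 GHz = 0.0909 m
βl = 2π·l/λ = 2π × 0.0705 = 25.4°
tan(βl) = tan(25.4°) = 0.475
Z_in = Z_0·(Z_L + jZ_0·tanβl)/(Z_0 + jZ_L·tanβl)
     = 75·(30.1 + j35.6)/(75 + j14.3)

Z_in ≈ 35.6 + j28.8 Ω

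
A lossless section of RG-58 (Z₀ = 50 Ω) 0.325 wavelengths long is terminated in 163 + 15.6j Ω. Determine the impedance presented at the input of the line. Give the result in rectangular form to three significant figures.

βl = 2π × 0.325 = 117°
tan(βl) = tan(117°) = -1.96
Z_in = Z_0·(Z_L + jZ_0·tanβl)/(Z_0 + jZ_L·tanβl)
     = 50·(163 − j82.5)/(80.6 − j320)

Z_in ≈ 18.2 + j20.9 Ω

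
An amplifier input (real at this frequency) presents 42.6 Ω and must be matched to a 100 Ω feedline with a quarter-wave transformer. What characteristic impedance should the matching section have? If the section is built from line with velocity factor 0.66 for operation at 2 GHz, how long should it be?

Z_qwt = √(Z_0·R_L) = √(100 × 42.6) = √4260
λ = 0.66·c/f = 0.099 m, so l = λ/4 = 0.0248 m

Z_qwt ≈ 65.3 Ω; length ≈ 2.48 cm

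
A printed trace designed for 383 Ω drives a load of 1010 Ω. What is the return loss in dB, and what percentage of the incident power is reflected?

Γ = (1010 − 383)/(1010 + 383) = 0.45
RL = −20·log₁₀(0.45) = 6.93 dB
P_refl/P_inc = |Γ|² = 0.203

RL ≈ 6.93 dB; 20.3% of incident power reflected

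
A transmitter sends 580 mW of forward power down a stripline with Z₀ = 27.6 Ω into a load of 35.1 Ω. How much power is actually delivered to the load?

Γ = (35.1 − 27.6)/(35.1 + 27.6) = 0.12
|Γ|² = 0.0143
P_refl = |Γ|²·P_inc = 8.3 mW, P_del = (1 − |Γ|²)·P_inc = 572 mW

P_delivered ≈ 572 mW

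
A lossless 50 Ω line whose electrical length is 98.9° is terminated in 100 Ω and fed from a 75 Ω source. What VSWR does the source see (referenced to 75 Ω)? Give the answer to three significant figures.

tan(βl) = -6.39
Z_in = Z_0·(Z_L + jZ_0·tanβl)/(Z_0 + jZ_L·tanβl) = 25.5 + j5.84 Ω
Γ_s = (Z_in − Z_s)/(Z_in + Z_s) = (-49.5 + j5.84)/(100 + j5.84), |Γ_s| = 0.496
VSWR = (1 + |Γ_s|)/(1 − |Γ_s|)

VSWR ≈ 2.97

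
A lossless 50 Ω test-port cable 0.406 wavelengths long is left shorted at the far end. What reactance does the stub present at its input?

X_in ≈ -33.5 Ω (capacitive)

βl = 2π × 0.406 = 146°
tan(βl) = -0.67
For a shorted stub, Z_in = jZ_0·tan(βl)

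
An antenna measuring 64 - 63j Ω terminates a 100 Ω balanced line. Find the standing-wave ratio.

Γ = (Z_L − Z_0)/(Z_L + Z_0) = (-36 − j63)/(164 − j63)
|Γ| = 72.6/176 = 0.413
VSWR = (1 + |Γ|)/(1 − |Γ|) = 1.41/0.587

VSWR ≈ 2.41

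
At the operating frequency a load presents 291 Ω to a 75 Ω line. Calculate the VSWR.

Γ = (291 − 75)/(291 + 75) = 0.59
VSWR = (1 + 0.59)/(1 − 0.59)

VSWR ≈ 3.88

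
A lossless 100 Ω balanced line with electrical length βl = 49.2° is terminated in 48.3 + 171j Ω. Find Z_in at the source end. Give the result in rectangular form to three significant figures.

tan(βl) = tan(49.2°) = 1.16
Z_in = Z_0·(Z_L + jZ_0·tanβl)/(Z_0 + jZ_L·tanβl)
     = 100·(48.3 + j287)/(-98.1 + j56)

Z_in ≈ 88.7 − j242 Ω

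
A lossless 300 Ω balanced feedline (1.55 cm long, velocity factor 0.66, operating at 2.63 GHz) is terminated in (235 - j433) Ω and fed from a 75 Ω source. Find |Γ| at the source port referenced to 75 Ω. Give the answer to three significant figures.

λ = v/f = 0.66·c / 2.63 GHz = 0.0753 m
βl = 2π·l/λ = 2π × 0.206 = 74.1°
tan(βl) = 3.51
Z_in = Z_0·(Z_L + jZ_0·tanβl)/(Z_0 + jZ_L·tanβl) = 70.6 + j70.3 Ω
Γ_s = (Z_in − Z_s)/(Z_in + Z_s) = (-4.42 + j70.3)/(146 + j70.3), |Γ_s| = 0.436

|Γ| ≈ 0.436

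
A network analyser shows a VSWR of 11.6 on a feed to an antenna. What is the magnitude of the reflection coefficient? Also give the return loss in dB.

|Γ| ≈ 0.841; return loss ≈ 1.5 dB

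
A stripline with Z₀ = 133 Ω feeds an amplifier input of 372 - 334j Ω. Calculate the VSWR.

VSWR ≈ 5.22

Γ = (Z_L − Z_0)/(Z_L + Z_0) = (239 − j334)/(505 − j334)
|Γ| = 411/605 = 0.678
VSWR = (1 + |Γ|)/(1 − |Γ|) = 1.68/0.322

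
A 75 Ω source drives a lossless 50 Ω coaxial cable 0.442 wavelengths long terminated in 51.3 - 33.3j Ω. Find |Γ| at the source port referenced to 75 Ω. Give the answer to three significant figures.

|Γ| ≈ 0.174

βl = 2π × 0.442 = 159°
tan(βl) = -0.381
Z_in = Z_0·(Z_L + jZ_0·tanβl)/(Z_0 + jZ_L·tanβl) = 82.8 − j26.8 Ω
Γ_s = (Z_in − Z_s)/(Z_in + Z_s) = (7.81 − j26.8)/(158 − j26.8), |Γ_s| = 0.174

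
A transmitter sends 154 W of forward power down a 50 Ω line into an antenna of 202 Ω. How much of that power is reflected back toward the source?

Γ = (202 − 50)/(202 + 50) = 0.603
|Γ|² = 0.364
P_refl = |Γ|²·P_inc = 56 W, P_del = (1 − |Γ|²)·P_inc = 98 W

P_reflected ≈ 56 W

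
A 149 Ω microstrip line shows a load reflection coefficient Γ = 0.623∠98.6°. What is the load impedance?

Z_L = Z_0·(1 + Γ)/(1 − Γ) = 149·(0.907 + j0.616)/(1.09 − j0.616)

Z_L ≈ 57.9 + j117 Ω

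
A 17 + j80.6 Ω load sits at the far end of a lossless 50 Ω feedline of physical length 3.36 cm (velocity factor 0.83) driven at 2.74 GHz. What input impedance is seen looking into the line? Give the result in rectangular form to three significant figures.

Z_in ≈ 4.83 + j10.6 Ω

λ = v/f = 0.83·c / 2.74 GHz = 0.0909 m
βl = 2π·l/λ = 2π × 0.37 = 133°
tan(βl) = tan(133°) = -1.07
Z_in = Z_0·(Z_L + jZ_0·tanβl)/(Z_0 + jZ_L·tanβl)
     = 50·(17 + j27.2)/(136 − j18.2)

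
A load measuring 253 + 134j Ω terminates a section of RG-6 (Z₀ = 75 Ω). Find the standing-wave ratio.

VSWR ≈ 4.39

Γ = (Z_L − Z_0)/(Z_L + Z_0) = (178 + j134)/(328 + j134)
|Γ| = 223/354 = 0.629
VSWR = (1 + |Γ|)/(1 − |Γ|) = 1.63/0.371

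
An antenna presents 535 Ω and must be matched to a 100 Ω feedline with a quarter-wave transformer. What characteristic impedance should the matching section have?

Z_qwt = √(Z_0·R_L) = √(100 × 535) = √53500

Z_qwt ≈ 231 Ω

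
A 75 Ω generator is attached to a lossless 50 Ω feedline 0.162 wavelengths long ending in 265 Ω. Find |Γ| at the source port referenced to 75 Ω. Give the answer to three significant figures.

|Γ| ≈ 0.742

βl = 2π × 0.162 = 58.3°
tan(βl) = 1.62
Z_in = Z_0·(Z_L + jZ_0·tanβl)/(Z_0 + jZ_L·tanβl) = 12.9 − j29.4 Ω
Γ_s = (Z_in − Z_s)/(Z_in + Z_s) = (-62.1 − j29.4)/(87.9 − j29.4), |Γ_s| = 0.742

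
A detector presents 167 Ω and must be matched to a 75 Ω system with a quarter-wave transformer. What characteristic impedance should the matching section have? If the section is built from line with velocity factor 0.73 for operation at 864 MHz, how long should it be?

Z_qwt ≈ 112 Ω; length ≈ 6.34 cm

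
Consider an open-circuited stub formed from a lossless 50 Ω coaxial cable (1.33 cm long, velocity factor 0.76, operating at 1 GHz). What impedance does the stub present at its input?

λ = v/f = 0.76·c / 1 GHz = 0.228 m
βl = 2π·l/λ = 2π × 0.0583 = 21°
tan(βl) = 0.384
For an open-circuited stub, Z_in = −jZ_0·cot(βl) = −jZ_0/tan(βl)

Z_in ≈ −j130 Ω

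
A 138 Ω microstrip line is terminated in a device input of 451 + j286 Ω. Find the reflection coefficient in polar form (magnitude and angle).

Γ ≈ 0.648 ∠ 16.5°

Γ = (Z_L − Z_0)/(Z_L + Z_0) = (313 + j286)/(589 + j286)
|Γ| = 424/655 = 0.648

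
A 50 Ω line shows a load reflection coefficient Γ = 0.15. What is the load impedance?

Z_L ≈ 67.6 Ω

Z_L = Z_0·(1 + Γ)/(1 − Γ) = 50·(1.15)/(0.85)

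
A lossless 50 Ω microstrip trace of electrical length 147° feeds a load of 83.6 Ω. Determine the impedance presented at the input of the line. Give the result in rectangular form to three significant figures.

tan(βl) = tan(147°) = -0.649
Z_in = Z_0·(Z_L + jZ_0·tanβl)/(Z_0 + jZ_L·tanβl)
     = 50·(83.6 − j32.5)/(50 − j54.3)

Z_in ≈ 54.5 + j26.8 Ω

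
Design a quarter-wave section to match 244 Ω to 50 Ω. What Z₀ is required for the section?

Z_qwt ≈ 110 Ω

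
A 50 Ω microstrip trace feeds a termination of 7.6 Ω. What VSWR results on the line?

VSWR ≈ 6.58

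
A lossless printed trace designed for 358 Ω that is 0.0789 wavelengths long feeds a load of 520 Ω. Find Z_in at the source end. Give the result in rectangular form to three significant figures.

Z_in ≈ 416 − j133 Ω

βl = 2π × 0.0789 = 28.4°
tan(βl) = tan(28.4°) = 0.541
Z_in = Z_0·(Z_L + jZ_0·tanβl)/(Z_0 + jZ_L·tanβl)
     = 358·(520 + j194)/(358 + j281)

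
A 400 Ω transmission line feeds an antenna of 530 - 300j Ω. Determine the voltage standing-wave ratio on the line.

VSWR ≈ 2.01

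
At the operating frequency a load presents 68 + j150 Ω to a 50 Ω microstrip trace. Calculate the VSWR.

VSWR ≈ 8.6

Γ = (Z_L − Z_0)/(Z_L + Z_0) = (18 + j150)/(118 + j150)
|Γ| = 151/191 = 0.792
VSWR = (1 + |Γ|)/(1 − |Γ|) = 1.79/0.208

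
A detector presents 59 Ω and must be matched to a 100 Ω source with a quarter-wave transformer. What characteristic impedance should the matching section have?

Z_qwt = √(Z_0·R_L) = √(100 × 59) = √5900

Z_qwt ≈ 76.8 Ω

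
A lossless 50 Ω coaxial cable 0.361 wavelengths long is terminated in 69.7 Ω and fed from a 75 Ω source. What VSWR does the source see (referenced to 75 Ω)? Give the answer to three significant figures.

βl = 2π × 0.361 = 130°
tan(βl) = -1.19
Z_in = Z_0·(Z_L + jZ_0·tanβl)/(Z_0 + jZ_L·tanβl) = 44.8 + j14.9 Ω
Γ_s = (Z_in − Z_s)/(Z_in + Z_s) = (-30.2 + j14.9)/(120 + j14.9), |Γ_s| = 0.279
VSWR = (1 + |Γ_s|)/(1 − |Γ_s|)

VSWR ≈ 1.77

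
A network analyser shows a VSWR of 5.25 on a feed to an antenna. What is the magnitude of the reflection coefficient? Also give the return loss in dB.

|Γ| ≈ 0.68; return loss ≈ 3.35 dB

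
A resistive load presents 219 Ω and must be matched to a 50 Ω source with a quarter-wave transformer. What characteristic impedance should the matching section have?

Z_qwt ≈ 105 Ω

Z_qwt = √(Z_0·R_L) = √(50 × 219) = √10950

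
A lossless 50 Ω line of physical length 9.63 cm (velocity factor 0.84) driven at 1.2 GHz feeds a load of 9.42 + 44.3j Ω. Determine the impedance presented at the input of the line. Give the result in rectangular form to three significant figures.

Z_in ≈ 6.59 + j25.3 Ω

λ = v/f = 0.84·c / 1.2 GHz = 0.21 m
βl = 2π·l/λ = 2π × 0.459 = 165°
tan(βl) = tan(165°) = -0.266
Z_in = Z_0·(Z_L + jZ_0·tanβl)/(Z_0 + jZ_L·tanβl)
     = 50·(9.42 + j31)/(61.8 − j2.51)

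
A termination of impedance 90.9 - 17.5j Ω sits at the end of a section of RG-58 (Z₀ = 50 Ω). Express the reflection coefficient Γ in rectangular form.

Γ ≈ 0.301 − j0.0868

Γ = (Z_L − Z_0)/(Z_L + Z_0) = (40.9 − j17.5)/(140.9 − j17.5)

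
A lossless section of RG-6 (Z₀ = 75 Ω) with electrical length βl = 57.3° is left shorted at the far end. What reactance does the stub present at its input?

X_in ≈ 117 Ω (inductive)

tan(βl) = 1.56
For a shorted stub, Z_in = jZ_0·tan(βl)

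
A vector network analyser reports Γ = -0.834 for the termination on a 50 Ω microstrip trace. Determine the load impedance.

Z_L ≈ 4.53 Ω

Z_L = Z_0·(1 + Γ)/(1 − Γ) = 50·(0.166)/(1.83)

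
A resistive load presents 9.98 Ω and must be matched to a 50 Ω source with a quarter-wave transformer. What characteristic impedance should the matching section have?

Z_qwt ≈ 22.3 Ω

Z_qwt = √(Z_0·R_L) = √(50 × 9.98) = √499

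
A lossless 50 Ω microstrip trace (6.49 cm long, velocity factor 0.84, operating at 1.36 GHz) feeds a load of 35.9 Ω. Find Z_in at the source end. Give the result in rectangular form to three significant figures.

λ = v/f = 0.84·c / 1.36 GHz = 0.185 m
βl = 2π·l/λ = 2π × 0.35 = 126°
tan(βl) = tan(126°) = -1.37
Z_in = Z_0·(Z_L + jZ_0·tanβl)/(Z_0 + jZ_L·tanβl)
     = 50·(35.9 − j68.6)/(50 − j49.2)

Z_in ≈ 52.5 − j16.9 Ω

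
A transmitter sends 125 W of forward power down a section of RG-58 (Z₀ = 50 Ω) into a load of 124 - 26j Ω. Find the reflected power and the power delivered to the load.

P_reflected ≈ 24.8 W; P_delivered ≈ 100 W

|Γ| = |(74 − j26)/(174 − j26)| = 0.446
|Γ|² = 0.199
P_refl = |Γ|²·P_inc = 24.8 W, P_del = (1 − |Γ|²)·P_inc = 100 W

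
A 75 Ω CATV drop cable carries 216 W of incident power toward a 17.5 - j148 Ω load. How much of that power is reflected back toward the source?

|Γ| = |(-57.5 − j148)/(92.5 − j148)| = 0.91
|Γ|² = 0.828
P_refl = |Γ|²·P_inc = 179 W, P_del = (1 − |Γ|²)·P_inc = 37.2 W

P_reflected ≈ 179 W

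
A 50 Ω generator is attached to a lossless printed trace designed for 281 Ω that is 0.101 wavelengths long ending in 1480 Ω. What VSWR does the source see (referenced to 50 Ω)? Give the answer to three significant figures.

VSWR ≈ 19.9

βl = 2π × 0.101 = 36.4°
tan(βl) = 0.736
Z_in = Z_0·(Z_L + jZ_0·tanβl)/(Z_0 + jZ_L·tanβl) = 142 − j345 Ω
Γ_s = (Z_in − Z_s)/(Z_in + Z_s) = (92.3 − j345)/(192 − j345), |Γ_s| = 0.904
VSWR = (1 + |Γ_s|)/(1 − |Γ_s|)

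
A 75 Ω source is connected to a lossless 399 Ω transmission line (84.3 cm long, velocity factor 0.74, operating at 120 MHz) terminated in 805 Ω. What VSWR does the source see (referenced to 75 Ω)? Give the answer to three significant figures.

λ = v/f = 0.74·c / 120 MHz = 1.85 m
βl = 2π·l/λ = 2π × 0.456 = 164°
tan(βl) = -0.286
Z_in = Z_0·(Z_L + jZ_0·tanβl)/(Z_0 + jZ_L·tanβl) = 653 + j263 Ω
Γ_s = (Z_in − Z_s)/(Z_in + Z_s) = (578 + j263)/(728 + j263), |Γ_s| = 0.82
VSWR = (1 + |Γ_s|)/(1 − |Γ_s|)

VSWR ≈ 10.1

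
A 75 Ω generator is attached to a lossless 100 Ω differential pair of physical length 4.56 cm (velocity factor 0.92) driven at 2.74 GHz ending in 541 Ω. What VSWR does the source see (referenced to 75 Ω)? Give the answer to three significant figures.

VSWR ≈ 6.95

λ = v/f = 0.92·c / 2.74 GHz = 0.101 m
βl = 2π·l/λ = 2π × 0.453 = 163°
tan(βl) = -0.306
Z_in = Z_0·(Z_L + jZ_0·tanβl)/(Z_0 + jZ_L·tanβl) = 158 + j231 Ω
Γ_s = (Z_in − Z_s)/(Z_in + Z_s) = (83 + j231)/(233 + j231), |Γ_s| = 0.748
VSWR = (1 + |Γ_s|)/(1 − |Γ_s|)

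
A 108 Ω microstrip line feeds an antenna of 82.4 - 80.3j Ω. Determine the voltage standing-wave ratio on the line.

Γ = (Z_L − Z_0)/(Z_L + Z_0) = (-25.6 − j80.3)/(190.4 − j80.3)
|Γ| = 84.3/207 = 0.408
VSWR = (1 + |Γ|)/(1 − |Γ|) = 1.41/0.592

VSWR ≈ 2.38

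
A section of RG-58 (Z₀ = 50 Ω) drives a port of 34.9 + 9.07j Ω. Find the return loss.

Γ = (-15.1 + j9.07)/(84.9 + j9.07), |Γ| = 0.206
RL = −20·log₁₀|Γ| = −20·log₁₀(0.206)

RL ≈ 13.7 dB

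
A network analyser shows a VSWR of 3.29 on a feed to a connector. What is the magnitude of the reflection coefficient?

|Γ| ≈ 0.534

|Γ| = (S − 1)/(S + 1) = (3.29 − 1)/(3.29 + 1) = 2.29/4.29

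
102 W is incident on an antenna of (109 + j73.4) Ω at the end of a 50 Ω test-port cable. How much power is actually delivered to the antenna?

P_delivered ≈ 72.5 W

|Γ| = |(59 + j73.4)/(159 + j73.4)| = 0.538
|Γ|² = 0.289
P_refl = |Γ|²·P_inc = 29.5 W, P_del = (1 − |Γ|²)·P_inc = 72.5 W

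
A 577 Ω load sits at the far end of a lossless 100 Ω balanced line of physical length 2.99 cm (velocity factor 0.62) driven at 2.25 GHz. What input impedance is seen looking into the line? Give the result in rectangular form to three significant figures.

Z_in ≈ 29.1 + j80.3 Ω

λ = v/f = 0.62·c / 2.25 GHz = 0.0827 m
βl = 2π·l/λ = 2π × 0.362 = 130°
tan(βl) = tan(130°) = -1.18
Z_in = Z_0·(Z_L + jZ_0·tanβl)/(Z_0 + jZ_L·tanβl)
     = 100·(577 − j118)/(100 − j683)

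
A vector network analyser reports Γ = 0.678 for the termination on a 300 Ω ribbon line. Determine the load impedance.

Z_L ≈ 1560 Ω

Z_L = Z_0·(1 + Γ)/(1 − Γ) = 300·(1.68)/(0.322)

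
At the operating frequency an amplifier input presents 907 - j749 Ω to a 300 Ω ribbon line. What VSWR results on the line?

Γ = (Z_L − Z_0)/(Z_L + Z_0) = (607 − j749)/(1207 − j749)
|Γ| = 964/1420 = 0.679
VSWR = (1 + |Γ|)/(1 − |Γ|) = 1.68/0.321

VSWR ≈ 5.22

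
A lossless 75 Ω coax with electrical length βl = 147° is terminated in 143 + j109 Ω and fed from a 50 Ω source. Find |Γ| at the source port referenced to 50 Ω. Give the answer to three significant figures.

|Γ| ≈ 0.543

tan(βl) = -0.649
Z_in = Z_0·(Z_L + jZ_0·tanβl)/(Z_0 + jZ_L·tanβl) = 38.3 + j55.4 Ω
Γ_s = (Z_in − Z_s)/(Z_in + Z_s) = (-11.7 + j55.4)/(88.3 + j55.4), |Γ_s| = 0.543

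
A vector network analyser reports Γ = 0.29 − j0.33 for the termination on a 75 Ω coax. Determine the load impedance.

Z_L ≈ 98.7 − j80.8 Ω

Z_L = Z_0·(1 + Γ)/(1 − Γ) = 75·(1.29 − j0.33)/(0.71 + j0.33)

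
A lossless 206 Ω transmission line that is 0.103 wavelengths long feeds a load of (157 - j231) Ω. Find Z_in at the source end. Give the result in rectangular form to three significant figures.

Z_in ≈ 65.9 − j61.3 Ω

βl = 2π × 0.103 = 37.1°
tan(βl) = tan(37.1°) = 0.756
Z_in = Z_0·(Z_L + jZ_0·tanβl)/(Z_0 + jZ_L·tanβl)
     = 206·(157 − j75.3)/(381 + j119)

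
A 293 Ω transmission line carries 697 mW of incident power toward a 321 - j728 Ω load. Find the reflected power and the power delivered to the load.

P_reflected ≈ 408 mW; P_delivered ≈ 289 mW

|Γ| = |(28 − j728)/(614 − j728)| = 0.765
|Γ|² = 0.585
P_refl = |Γ|²·P_inc = 408 mW, P_del = (1 − |Γ|²)·P_inc = 289 mW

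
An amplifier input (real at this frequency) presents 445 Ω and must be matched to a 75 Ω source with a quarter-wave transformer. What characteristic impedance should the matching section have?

Z_qwt ≈ 183 Ω

Z_qwt = √(Z_0·R_L) = √(75 × 445) = √33380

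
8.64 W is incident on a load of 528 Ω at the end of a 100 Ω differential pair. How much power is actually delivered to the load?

Γ = (528 − 100)/(528 + 100) = 0.682
|Γ|² = 0.464
P_refl = |Γ|²·P_inc = 4.01 W, P_del = (1 − |Γ|²)·P_inc = 4.63 W

P_delivered ≈ 4.63 W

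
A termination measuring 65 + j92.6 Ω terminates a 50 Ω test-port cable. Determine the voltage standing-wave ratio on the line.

VSWR ≈ 4.48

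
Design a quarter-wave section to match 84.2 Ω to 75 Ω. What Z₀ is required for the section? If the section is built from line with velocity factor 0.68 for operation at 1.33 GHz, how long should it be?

Z_qwt ≈ 79.5 Ω; length ≈ 3.83 cm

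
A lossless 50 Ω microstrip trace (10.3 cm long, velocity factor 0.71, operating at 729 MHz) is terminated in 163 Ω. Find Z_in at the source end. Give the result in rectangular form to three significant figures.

Z_in ≈ 22.8 + j32.3 Ω

λ = v/f = 0.71·c / 729 MHz = 0.292 m
βl = 2π·l/λ = 2π × 0.353 = 127°
tan(βl) = tan(127°) = -1.33
Z_in = Z_0·(Z_L + jZ_0·tanβl)/(Z_0 + jZ_L·tanβl)
     = 50·(163 − j66.6)/(50 − j217)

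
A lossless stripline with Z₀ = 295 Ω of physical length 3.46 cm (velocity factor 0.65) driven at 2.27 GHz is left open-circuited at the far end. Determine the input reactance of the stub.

X_in ≈ 421 Ω (inductive)

λ = v/f = 0.65·c / 2.27 GHz = 0.0859 m
βl = 2π·l/λ = 2π × 0.403 = 145°
tan(βl) = -0.7
For an open-circuited stub, Z_in = −jZ_0·cot(βl) = −jZ_0/tan(βl)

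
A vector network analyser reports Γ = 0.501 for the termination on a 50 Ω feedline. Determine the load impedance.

Z_L ≈ 150 Ω

Z_L = Z_0·(1 + Γ)/(1 − Γ) = 50·(1.5)/(0.499)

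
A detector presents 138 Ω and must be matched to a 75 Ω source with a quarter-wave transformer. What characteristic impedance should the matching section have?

Z_qwt ≈ 102 Ω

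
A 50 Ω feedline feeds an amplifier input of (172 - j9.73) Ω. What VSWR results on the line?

Γ = (Z_L − Z_0)/(Z_L + Z_0) = (122 − j9.73)/(222 − j9.73)
|Γ| = 122/222 = 0.551
VSWR = (1 + |Γ|)/(1 − |Γ|) = 1.55/0.449

VSWR ≈ 3.45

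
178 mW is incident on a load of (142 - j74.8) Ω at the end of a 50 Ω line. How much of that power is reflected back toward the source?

|Γ| = |(92 − j74.8)/(192 − j74.8)| = 0.575
|Γ|² = 0.331
P_refl = |Γ|²·P_inc = 58.9 mW, P_del = (1 − |Γ|²)·P_inc = 119 mW

P_reflected ≈ 58.9 mW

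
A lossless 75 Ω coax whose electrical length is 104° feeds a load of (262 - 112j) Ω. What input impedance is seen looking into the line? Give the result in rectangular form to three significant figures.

Z_in ≈ 20.2 + j25.9 Ω

tan(βl) = tan(104°) = -4.01
Z_in = Z_0·(Z_L + jZ_0·tanβl)/(Z_0 + jZ_L·tanβl)
     = 75·(262 − j413)/(-374 − j1050)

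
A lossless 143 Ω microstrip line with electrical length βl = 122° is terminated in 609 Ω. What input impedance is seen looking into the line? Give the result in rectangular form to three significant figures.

Z_in ≈ 45.7 + j82.7 Ω

tan(βl) = tan(122°) = -1.6
Z_in = Z_0·(Z_L + jZ_0·tanβl)/(Z_0 + jZ_L·tanβl)
     = 143·(609 − j229)/(143 − j975)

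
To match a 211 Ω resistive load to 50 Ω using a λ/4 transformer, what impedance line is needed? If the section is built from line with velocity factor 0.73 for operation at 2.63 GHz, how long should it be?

Z_qwt ≈ 103 Ω; length ≈ 2.08 cm

Z_qwt = √(Z_0·R_L) = √(50 × 211) = √10550
λ = 0.73·c/f = 0.0833 m, so l = λ/4 = 0.0208 m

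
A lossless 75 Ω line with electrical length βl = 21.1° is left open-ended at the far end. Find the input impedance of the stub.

Z_in ≈ −j194 Ω

tan(βl) = 0.386
For an open-ended stub, Z_in = −jZ_0·cot(βl) = −jZ_0/tan(βl)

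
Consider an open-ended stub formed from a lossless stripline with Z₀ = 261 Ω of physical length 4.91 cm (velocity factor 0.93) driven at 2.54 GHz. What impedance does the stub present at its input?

λ = v/f = 0.93·c / 2.54 GHz = 0.11 m
βl = 2π·l/λ = 2π × 0.447 = 161°
tan(βl) = -0.346
For an open-ended stub, Z_in = −jZ_0·cot(βl) = −jZ_0/tan(βl)

Z_in ≈ +j755 Ω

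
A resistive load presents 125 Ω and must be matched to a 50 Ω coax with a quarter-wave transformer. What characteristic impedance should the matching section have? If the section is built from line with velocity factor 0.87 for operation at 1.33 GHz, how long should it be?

Z_qwt ≈ 79.1 Ω; length ≈ 4.91 cm

Z_qwt = √(Z_0·R_L) = √(50 × 125) = √6250
λ = 0.87·c/f = 0.196 m, so l = λ/4 = 0.0491 m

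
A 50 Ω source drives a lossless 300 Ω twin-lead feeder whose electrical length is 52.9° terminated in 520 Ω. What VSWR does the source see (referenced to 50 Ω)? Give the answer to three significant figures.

VSWR ≈ 6.04

tan(βl) = 1.32
Z_in = Z_0·(Z_L + jZ_0·tanβl)/(Z_0 + jZ_L·tanβl) = 229 − j127 Ω
Γ_s = (Z_in − Z_s)/(Z_in + Z_s) = (179 − j127)/(279 − j127), |Γ_s| = 0.716
VSWR = (1 + |Γ_s|)/(1 − |Γ_s|)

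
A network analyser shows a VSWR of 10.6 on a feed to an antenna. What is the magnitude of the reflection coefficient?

|Γ| ≈ 0.828

|Γ| = (S − 1)/(S + 1) = (10.6 − 1)/(10.6 + 1) = 9.6/11.6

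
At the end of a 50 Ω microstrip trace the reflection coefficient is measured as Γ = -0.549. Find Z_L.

Z_L ≈ 14.6 Ω

Z_L = Z_0·(1 + Γ)/(1 − Γ) = 50·(0.451)/(1.55)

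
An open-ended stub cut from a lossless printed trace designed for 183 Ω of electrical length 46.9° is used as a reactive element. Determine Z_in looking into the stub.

Z_in ≈ −j171 Ω

tan(βl) = 1.07
For an open-ended stub, Z_in = −jZ_0·cot(βl) = −jZ_0/tan(βl)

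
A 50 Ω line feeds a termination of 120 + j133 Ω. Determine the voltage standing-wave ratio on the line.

Γ = (Z_L − Z_0)/(Z_L + Z_0) = (70 + j133)/(170 + j133)
|Γ| = 150/216 = 0.696
VSWR = (1 + |Γ|)/(1 − |Γ|) = 1.7/0.304

VSWR ≈ 5.59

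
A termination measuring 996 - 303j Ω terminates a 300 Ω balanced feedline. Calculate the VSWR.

VSWR ≈ 3.65

Γ = (Z_L − Z_0)/(Z_L + Z_0) = (696 − j303)/(1296 − j303)
|Γ| = 759/1330 = 0.57
VSWR = (1 + |Γ|)/(1 − |Γ|) = 1.57/0.43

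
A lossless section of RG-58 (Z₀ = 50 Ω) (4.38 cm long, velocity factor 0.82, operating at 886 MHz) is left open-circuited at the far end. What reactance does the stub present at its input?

λ = v/f = 0.82·c / 886 MHz = 0.278 m
βl = 2π·l/λ = 2π × 0.158 = 56.8°
tan(βl) = 1.53
For an open-circuited stub, Z_in = −jZ_0·cot(βl) = −jZ_0/tan(βl)

X_in ≈ -32.7 Ω (capacitive)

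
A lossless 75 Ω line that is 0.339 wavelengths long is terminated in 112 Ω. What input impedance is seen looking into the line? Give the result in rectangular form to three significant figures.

βl = 2π × 0.339 = 122°
tan(βl) = tan(122°) = -1.6
Z_in = Z_0·(Z_L + jZ_0·tanβl)/(Z_0 + jZ_L·tanβl)
     = 75·(112 − j120)/(75 − j179)

Z_in ≈ 59.5 + j22 Ω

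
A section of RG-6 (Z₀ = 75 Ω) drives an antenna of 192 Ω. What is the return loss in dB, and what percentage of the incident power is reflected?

RL ≈ 7.17 dB; 19.2% of incident power reflected

Γ = (192 − 75)/(192 + 75) = 0.438
RL = −20·log₁₀(0.438) = 7.17 dB
P_refl/P_inc = |Γ|² = 0.192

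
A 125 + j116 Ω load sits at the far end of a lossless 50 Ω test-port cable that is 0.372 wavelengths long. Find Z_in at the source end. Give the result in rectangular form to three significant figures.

Z_in ≈ 14.1 + j29.6 Ω

βl = 2π × 0.372 = 134°
tan(βl) = tan(134°) = -1.04
Z_in = Z_0·(Z_L + jZ_0·tanβl)/(Z_0 + jZ_L·tanβl)
     = 50·(125 + j64.1)/(170 − j130)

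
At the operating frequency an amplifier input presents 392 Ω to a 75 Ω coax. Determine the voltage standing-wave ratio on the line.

VSWR ≈ 5.23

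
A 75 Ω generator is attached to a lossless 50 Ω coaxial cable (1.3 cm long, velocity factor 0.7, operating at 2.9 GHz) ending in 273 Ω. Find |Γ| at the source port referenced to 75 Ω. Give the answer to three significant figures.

|Γ| ≈ 0.761

λ = v/f = 0.7·c / 2.9 GHz = 0.0724 m
βl = 2π·l/λ = 2π × 0.18 = 64.6°
tan(βl) = 2.11
Z_in = Z_0·(Z_L + jZ_0·tanβl)/(Z_0 + jZ_L·tanβl) = 11.1 − j22.7 Ω
Γ_s = (Z_in − Z_s)/(Z_in + Z_s) = (-63.9 − j22.7)/(86.1 − j22.7), |Γ_s| = 0.761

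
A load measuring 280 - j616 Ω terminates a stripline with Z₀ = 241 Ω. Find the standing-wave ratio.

VSWR ≈ 7.51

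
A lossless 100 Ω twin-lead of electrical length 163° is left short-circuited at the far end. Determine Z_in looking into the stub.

Z_in ≈ −j30.6 Ω

tan(βl) = -0.306
For a short-circuited stub, Z_in = jZ_0·tan(βl)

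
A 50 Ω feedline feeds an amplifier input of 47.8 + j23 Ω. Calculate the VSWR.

VSWR ≈ 1.6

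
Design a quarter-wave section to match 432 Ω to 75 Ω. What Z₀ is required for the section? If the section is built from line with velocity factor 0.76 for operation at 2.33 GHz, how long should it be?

Z_qwt = √(Z_0·R_L) = √(75 × 432) = √32400
λ = 0.76·c/f = 0.0979 m, so l = λ/4 = 0.0245 m

Z_qwt ≈ 180 Ω; length ≈ 2.45 cm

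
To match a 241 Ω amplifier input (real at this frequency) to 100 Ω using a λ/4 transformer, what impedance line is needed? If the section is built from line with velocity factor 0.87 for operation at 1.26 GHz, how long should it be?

Z_qwt = √(Z_0·R_L) = √(100 × 241) = √24100
λ = 0.87·c/f = 0.207 m, so l = λ/4 = 0.0518 m

Z_qwt ≈ 155 Ω; length ≈ 5.18 cm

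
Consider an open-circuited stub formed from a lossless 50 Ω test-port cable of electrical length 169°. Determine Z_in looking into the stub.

tan(βl) = -0.194
For an open-circuited stub, Z_in = −jZ_0·cot(βl) = −jZ_0/tan(βl)

Z_in ≈ +j257 Ω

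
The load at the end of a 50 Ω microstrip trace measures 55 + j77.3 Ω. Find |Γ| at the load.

Γ = (Z_L − Z_0)/(Z_L + Z_0) = (5 + j77.3)/(105 + j77.3)
|Γ| = 77.5/130

|Γ| ≈ 0.594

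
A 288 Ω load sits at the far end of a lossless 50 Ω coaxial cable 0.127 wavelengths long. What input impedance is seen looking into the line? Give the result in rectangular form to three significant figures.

Z_in ≈ 16.5 − j46 Ω

βl = 2π × 0.127 = 45.7°
tan(βl) = tan(45.7°) = 1.03
Z_in = Z_0·(Z_L + jZ_0·tanβl)/(Z_0 + jZ_L·tanβl)
     = 50·(288 + j51.3)/(50 + j295)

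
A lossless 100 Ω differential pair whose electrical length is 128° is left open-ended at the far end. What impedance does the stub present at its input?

Z_in ≈ +j78.1 Ω

tan(βl) = -1.28
For an open-ended stub, Z_in = −jZ_0·cot(βl) = −jZ_0/tan(βl)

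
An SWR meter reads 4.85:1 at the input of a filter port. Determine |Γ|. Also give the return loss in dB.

|Γ| ≈ 0.658; return loss ≈ 3.63 dB

|Γ| = (S − 1)/(S + 1) = (4.85 − 1)/(4.85 + 1) = 3.85/5.85
RL = −20·log₁₀|Γ| = −20·log₁₀(0.658)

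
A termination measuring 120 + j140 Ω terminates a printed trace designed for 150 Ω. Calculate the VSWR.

Γ = (Z_L − Z_0)/(Z_L + Z_0) = (-30 + j140)/(270 + j140)
|Γ| = 143/304 = 0.471
VSWR = (1 + |Γ|)/(1 − |Γ|) = 1.47/0.529

VSWR ≈ 2.78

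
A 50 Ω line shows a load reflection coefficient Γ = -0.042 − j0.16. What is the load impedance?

Z_L ≈ 43.8 − j14.4 Ω

Z_L = Z_0·(1 + Γ)/(1 − Γ) = 50·(0.958 − j0.16)/(1.04 + j0.16)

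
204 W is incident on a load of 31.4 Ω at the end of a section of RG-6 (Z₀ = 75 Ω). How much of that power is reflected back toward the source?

Γ = (31.4 − 75)/(31.4 + 75) = -0.41
|Γ|² = 0.168
P_refl = |Γ|²·P_inc = 34.3 W, P_del = (1 − |Γ|²)·P_inc = 170 W

P_reflected ≈ 34.3 W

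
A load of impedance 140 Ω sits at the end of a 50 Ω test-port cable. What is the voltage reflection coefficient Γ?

Γ = 0.474

Γ = (Z_L − Z_0)/(Z_L + Z_0) = (140 − 50)/(140 + 50) = 90/190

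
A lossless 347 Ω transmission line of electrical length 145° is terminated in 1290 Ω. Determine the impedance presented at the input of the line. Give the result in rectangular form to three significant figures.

Z_in ≈ 247 + j401 Ω

tan(βl) = tan(145°) = -0.7
Z_in = Z_0·(Z_L + jZ_0·tanβl)/(Z_0 + jZ_L·tanβl)
     = 347·(1290 − j243)/(347 − j903)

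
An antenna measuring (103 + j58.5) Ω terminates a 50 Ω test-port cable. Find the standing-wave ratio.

VSWR ≈ 2.86

Γ = (Z_L − Z_0)/(Z_L + Z_0) = (53 + j58.5)/(153 + j58.5)
|Γ| = 78.9/164 = 0.482
VSWR = (1 + |Γ|)/(1 − |Γ|) = 1.48/0.518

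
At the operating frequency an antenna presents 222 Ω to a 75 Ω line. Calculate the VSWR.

VSWR ≈ 2.96

Γ = (222 − 75)/(222 + 75) = 0.495
VSWR = (1 + 0.495)/(1 − 0.495)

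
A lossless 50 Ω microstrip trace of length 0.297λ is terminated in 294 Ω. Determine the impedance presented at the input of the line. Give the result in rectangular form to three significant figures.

βl = 2π × 0.297 = 107°
tan(βl) = tan(107°) = -3.29
Z_in = Z_0·(Z_L + jZ_0·tanβl)/(Z_0 + jZ_L·tanβl)
     = 50·(294 − j164)/(50 − j966)

Z_in ≈ 9.27 + j14.7 Ω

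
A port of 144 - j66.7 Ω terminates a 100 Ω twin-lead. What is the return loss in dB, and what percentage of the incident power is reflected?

Γ = (44 − j66.7)/(244 − j66.7), |Γ| = 0.316
RL = −20·log₁₀(0.316) = 10 dB
P_refl/P_inc = |Γ|² = 0.0998

RL ≈ 10 dB; 9.98% of incident power reflected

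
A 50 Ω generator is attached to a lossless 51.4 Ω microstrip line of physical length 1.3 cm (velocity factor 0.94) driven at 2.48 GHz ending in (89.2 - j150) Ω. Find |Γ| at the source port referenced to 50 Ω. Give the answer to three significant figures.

|Γ| ≈ 0.75

λ = v/f = 0.94·c / 2.48 GHz = 0.114 m
βl = 2π·l/λ = 2π × 0.114 = 41.2°
tan(βl) = 0.874
Z_in = Z_0·(Z_L + jZ_0·tanβl)/(Z_0 + jZ_L·tanβl) = 10.6 − j34.1 Ω
Γ_s = (Z_in − Z_s)/(Z_in + Z_s) = (-39.4 − j34.1)/(60.6 − j34.1), |Γ_s| = 0.75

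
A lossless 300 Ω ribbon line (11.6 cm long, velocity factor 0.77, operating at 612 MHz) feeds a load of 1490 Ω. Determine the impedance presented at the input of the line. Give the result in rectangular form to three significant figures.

Z_in ≈ 68.6 + j108 Ω

λ = v/f = 0.77·c / 612 MHz = 0.377 m
βl = 2π·l/λ = 2π × 0.307 = 111°
tan(βl) = tan(111°) = -2.66
Z_in = Z_0·(Z_L + jZ_0·tanβl)/(Z_0 + jZ_L·tanβl)
     = 300·(1490 − j797)/(300 − j3960)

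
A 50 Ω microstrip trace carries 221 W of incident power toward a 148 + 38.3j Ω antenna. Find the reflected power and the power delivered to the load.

|Γ| = |(98 + j38.3)/(198 + j38.3)| = 0.522
|Γ|² = 0.272
P_refl = |Γ|²·P_inc = 60.2 W, P_del = (1 − |Γ|²)·P_inc = 161 W

P_reflected ≈ 60.2 W; P_delivered ≈ 161 W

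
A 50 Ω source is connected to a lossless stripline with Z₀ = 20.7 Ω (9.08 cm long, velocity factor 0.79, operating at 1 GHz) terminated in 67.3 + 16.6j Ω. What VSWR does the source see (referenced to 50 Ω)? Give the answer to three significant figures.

λ = v/f = 0.79·c / 1 GHz = 0.237 m
βl = 2π·l/λ = 2π × 0.383 = 138°
tan(βl) = -0.903
Z_in = Z_0·(Z_L + jZ_0·tanβl)/(Z_0 + jZ_L·tanβl) = 10.5 + j16.7 Ω
Γ_s = (Z_in − Z_s)/(Z_in + Z_s) = (-39.5 + j16.7)/(60.5 + j16.7), |Γ_s| = 0.682
VSWR = (1 + |Γ_s|)/(1 − |Γ_s|)

VSWR ≈ 5.3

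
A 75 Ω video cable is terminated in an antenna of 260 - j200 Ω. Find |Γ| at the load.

|Γ| ≈ 0.698

Γ = (Z_L − Z_0)/(Z_L + Z_0) = (185 − j200)/(335 − j200)
|Γ| = 272/390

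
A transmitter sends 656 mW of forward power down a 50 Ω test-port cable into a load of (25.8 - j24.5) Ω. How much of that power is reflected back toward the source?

|Γ| = |(-24.2 − j24.5)/(75.8 − j24.5)| = 0.432
|Γ|² = 0.187
P_refl = |Γ|²·P_inc = 123 mW, P_del = (1 − |Γ|²)·P_inc = 533 mW

P_reflected ≈ 123 mW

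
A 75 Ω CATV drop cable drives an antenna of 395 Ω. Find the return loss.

Γ = (395 − 75)/(395 + 75) = 0.681
RL = −20·log₁₀|Γ| = −20·log₁₀(0.681)

RL ≈ 3.34 dB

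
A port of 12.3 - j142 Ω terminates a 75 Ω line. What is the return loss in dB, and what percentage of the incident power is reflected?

RL ≈ 0.619 dB; 86.7% of incident power reflected

Γ = (-62.7 − j142)/(87.3 − j142), |Γ| = 0.931
RL = −20·log₁₀(0.931) = 0.619 dB
P_refl/P_inc = |Γ|² = 0.867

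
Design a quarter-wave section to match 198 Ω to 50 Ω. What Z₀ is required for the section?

Z_qwt = √(Z_0·R_L) = √(50 × 198) = √9900

Z_qwt ≈ 99.5 Ω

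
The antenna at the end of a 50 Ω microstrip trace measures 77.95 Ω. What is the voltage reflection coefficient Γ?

Γ = (Z_L − Z_0)/(Z_L + Z_0) = (77.95 − 50)/(77.95 + 50) = 27.95/128

Γ = 0.218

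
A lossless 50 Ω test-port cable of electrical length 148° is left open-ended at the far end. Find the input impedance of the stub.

Z_in ≈ +j80 Ω

tan(βl) = -0.625
For an open-ended stub, Z_in = −jZ_0·cot(βl) = −jZ_0/tan(βl)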